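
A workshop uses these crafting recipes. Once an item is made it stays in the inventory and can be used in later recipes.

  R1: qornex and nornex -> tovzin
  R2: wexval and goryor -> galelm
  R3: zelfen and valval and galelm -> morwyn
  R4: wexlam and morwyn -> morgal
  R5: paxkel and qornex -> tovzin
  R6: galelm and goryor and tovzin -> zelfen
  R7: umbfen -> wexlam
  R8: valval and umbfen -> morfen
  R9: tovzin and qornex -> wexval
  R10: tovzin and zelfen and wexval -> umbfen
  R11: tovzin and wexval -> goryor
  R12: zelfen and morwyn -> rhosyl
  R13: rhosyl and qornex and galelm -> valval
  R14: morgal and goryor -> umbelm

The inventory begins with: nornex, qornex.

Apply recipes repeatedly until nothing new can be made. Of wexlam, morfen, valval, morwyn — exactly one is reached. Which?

qornex and nornex -> tovzin (R1).
Using R9, tovzin and qornex make wexval.
tovzin and wexval -> goryor (R11).
Using R2, wexval and goryor make galelm.
galelm and goryor and tovzin -> zelfen (R6).
Using R10, tovzin, zelfen, and wexval make umbfen.
umbfen -> wexlam (R7).
morfen would need valval and umbfen (R8), but valval is never obtained. valval would need rhosyl, qornex, and galelm (R13), but rhosyl is never obtained. morwyn would need zelfen, valval, and galelm (R3), but valval is never obtained.

wexlam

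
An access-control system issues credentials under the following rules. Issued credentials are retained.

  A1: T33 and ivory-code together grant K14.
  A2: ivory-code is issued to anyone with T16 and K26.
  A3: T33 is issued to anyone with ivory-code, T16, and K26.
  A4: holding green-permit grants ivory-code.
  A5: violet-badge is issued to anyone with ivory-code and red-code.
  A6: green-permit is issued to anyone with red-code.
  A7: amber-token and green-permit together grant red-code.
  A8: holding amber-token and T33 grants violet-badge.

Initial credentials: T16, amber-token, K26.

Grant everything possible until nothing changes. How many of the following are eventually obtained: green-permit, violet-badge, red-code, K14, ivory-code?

Holding T16 and K26 grants ivory-code (A2).
Holding ivory-code, T16, and K26 grants T33 (A3).
Holding T33 and ivory-code grants K14 (A1).
Holding amber-token and T33 grants violet-badge (A8).
green-permit would need red-code (A6), but red-code is never granted.
violet-badge: reached.
red-code would need amber-token and green-permit (A7), but green-permit is never granted.
K14: reached.
ivory-code: reached.
Reached: violet-badge, K14, and ivory-code — 3 of the 5.

3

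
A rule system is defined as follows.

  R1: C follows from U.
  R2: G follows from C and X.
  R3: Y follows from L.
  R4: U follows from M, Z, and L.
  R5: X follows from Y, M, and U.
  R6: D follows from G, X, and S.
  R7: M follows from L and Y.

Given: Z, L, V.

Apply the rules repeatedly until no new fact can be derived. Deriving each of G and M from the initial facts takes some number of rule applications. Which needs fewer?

M

M: From L, R3 gives Y. From L and Y, R7 gives M. [2 rule applications]
G: From L, R3 gives Y. L and Y hold, so M follows (R7). From M, Z, and L, R4 gives U. U holds, so C follows (R1). Y, M, and U hold, so X follows (R5). From C and X, R2 gives G. [6 rule applications]
M needs fewer.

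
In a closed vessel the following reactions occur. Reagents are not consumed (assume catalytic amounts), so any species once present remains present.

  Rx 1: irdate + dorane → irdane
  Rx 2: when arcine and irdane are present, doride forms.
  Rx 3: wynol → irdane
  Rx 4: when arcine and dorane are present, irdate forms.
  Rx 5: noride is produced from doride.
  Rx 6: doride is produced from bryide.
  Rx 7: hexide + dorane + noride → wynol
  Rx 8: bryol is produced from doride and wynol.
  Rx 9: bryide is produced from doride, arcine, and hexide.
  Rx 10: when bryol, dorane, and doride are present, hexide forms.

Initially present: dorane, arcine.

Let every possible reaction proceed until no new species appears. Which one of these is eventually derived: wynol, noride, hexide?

arcine and dorane present → irdate forms (Rx 4).
irdate and dorane present → irdane forms (Rx 1).
arcine and irdane present → doride forms (Rx 2).
doride present → noride forms (Rx 5).
wynol would need hexide, dorane, and noride (Rx 7), but hexide never forms. hexide would need bryol, dorane, and doride (Rx 10), but bryol never forms.

noride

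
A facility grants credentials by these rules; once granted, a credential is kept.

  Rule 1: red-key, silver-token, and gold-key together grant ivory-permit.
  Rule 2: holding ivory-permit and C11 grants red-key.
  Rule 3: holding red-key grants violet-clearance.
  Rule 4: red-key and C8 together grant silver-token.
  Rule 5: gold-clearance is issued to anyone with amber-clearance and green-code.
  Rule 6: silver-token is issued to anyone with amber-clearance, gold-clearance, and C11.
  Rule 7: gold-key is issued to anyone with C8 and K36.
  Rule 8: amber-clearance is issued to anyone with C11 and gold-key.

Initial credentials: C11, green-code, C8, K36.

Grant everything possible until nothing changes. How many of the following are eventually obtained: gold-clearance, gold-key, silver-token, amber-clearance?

Holding C8 and K36 grants gold-key (Rule 7).
Holding C11 and gold-key grants amber-clearance (Rule 8).
Holding amber-clearance and green-code grants gold-clearance (Rule 5).
Holding amber-clearance, gold-clearance, and C11 grants silver-token (Rule 6).
gold-clearance: reached.
gold-key: reached.
silver-token: reached.
amber-clearance: reached.
All 4 are reached.

4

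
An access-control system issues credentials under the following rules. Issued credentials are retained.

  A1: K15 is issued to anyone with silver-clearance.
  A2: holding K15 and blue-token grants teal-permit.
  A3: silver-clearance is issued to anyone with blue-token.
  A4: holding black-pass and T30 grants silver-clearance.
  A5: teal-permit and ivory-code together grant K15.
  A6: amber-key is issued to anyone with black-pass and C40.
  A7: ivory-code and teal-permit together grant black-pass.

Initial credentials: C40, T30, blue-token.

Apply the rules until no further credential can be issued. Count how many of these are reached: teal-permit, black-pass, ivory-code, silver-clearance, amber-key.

2

Holding blue-token grants silver-clearance (A3).
Holding silver-clearance grants K15 (A1).
Holding K15 and blue-token grants teal-permit (A2).
teal-permit: reached.
black-pass would need ivory-code and teal-permit (A7), but ivory-code is never granted.
No rule produces ivory-code, and it is not given.
silver-clearance: reached.
amber-key would need black-pass and C40 (A6), but black-pass is never granted.
Reached: teal-permit and silver-clearance — 2 of the 5.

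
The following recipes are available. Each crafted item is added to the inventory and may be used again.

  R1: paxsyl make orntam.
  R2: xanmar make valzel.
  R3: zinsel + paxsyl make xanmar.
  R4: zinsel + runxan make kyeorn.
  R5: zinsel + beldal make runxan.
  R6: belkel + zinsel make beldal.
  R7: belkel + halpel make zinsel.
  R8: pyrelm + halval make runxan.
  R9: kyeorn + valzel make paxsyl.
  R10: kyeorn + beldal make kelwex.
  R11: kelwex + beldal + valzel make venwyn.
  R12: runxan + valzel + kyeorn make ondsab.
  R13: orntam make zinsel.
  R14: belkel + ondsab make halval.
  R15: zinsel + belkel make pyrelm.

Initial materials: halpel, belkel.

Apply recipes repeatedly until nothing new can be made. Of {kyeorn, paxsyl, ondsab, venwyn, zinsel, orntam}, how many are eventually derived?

2

belkel + halpel → zinsel (R7).
belkel + zinsel → beldal (R6).
Using R5, zinsel and beldal make runxan.
zinsel + runxan → kyeorn (R4).
kyeorn: reached.
paxsyl would need kyeorn and valzel (R9), but valzel is never obtained.
ondsab would need runxan, valzel, and kyeorn (R12), but valzel is never obtained.
venwyn would need kelwex, beldal, and valzel (R11), but valzel is never obtained.
zinsel: reached.
orntam would need paxsyl (R1), but paxsyl is never obtained.
Reached: kyeorn and zinsel — 2 of the 6.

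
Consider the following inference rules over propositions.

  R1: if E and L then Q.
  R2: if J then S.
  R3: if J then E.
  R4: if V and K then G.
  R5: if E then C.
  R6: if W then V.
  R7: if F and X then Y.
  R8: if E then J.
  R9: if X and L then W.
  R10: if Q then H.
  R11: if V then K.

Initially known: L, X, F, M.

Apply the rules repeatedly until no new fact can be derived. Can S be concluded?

S would need J (R2), but J is never established.

No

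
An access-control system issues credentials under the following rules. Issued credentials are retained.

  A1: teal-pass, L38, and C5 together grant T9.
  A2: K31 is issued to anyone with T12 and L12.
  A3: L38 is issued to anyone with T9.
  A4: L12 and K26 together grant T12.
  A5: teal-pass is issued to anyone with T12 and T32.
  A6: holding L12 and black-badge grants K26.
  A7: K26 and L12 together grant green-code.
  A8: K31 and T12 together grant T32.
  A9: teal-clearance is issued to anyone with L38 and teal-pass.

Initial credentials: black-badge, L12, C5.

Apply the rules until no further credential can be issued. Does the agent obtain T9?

No

T9 would need teal-pass, L38, and C5 (A1), but L38 is never granted.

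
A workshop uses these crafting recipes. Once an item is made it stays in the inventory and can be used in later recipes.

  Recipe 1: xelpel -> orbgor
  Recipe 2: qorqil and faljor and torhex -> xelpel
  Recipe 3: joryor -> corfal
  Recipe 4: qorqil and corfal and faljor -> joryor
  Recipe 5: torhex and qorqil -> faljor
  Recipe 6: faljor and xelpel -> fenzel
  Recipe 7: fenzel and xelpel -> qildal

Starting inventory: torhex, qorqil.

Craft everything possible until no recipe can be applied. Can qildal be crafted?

Using Recipe 5, torhex and qorqil make faljor.
qorqil and faljor and torhex -> xelpel (Recipe 2).
faljor and xelpel -> fenzel (Recipe 6).
fenzel and xelpel -> qildal (Recipe 7).

Yes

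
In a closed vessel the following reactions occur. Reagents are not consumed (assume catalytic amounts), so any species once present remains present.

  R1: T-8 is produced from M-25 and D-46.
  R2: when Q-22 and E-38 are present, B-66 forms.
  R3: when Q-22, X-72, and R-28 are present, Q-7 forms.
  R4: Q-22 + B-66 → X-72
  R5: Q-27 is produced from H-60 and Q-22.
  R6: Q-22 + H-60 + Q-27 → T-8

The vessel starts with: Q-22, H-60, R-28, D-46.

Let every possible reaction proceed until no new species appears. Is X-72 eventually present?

No

X-72 would need Q-22 and B-66 (R4), but B-66 never forms.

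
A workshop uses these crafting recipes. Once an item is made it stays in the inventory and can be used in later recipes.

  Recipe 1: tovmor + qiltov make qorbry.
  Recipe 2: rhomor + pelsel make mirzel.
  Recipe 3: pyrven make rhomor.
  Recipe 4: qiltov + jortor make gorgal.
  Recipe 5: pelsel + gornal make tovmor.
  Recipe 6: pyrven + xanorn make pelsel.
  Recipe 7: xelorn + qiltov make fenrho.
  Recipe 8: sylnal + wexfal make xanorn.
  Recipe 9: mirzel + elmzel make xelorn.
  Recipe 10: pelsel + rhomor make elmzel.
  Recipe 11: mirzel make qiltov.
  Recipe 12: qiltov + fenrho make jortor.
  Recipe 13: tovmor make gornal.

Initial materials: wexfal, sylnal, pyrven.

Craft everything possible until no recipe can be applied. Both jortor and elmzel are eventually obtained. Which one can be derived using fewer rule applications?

elmzel: Using Recipe 3, pyrven makes rhomor. sylnal + wexfal → xanorn (Recipe 8). pyrven + xanorn → pelsel (Recipe 6). Using Recipe 10, pelsel and rhomor make elmzel. [4 rule applications]
jortor: pyrven → rhomor (Recipe 3). sylnal + wexfal → xanorn (Recipe 8). pyrven + xanorn → pelsel (Recipe 6). Using Recipe 2, rhomor and pelsel make mirzel. pelsel + rhomor → elmzel (Recipe 10). Using Recipe 9, mirzel and elmzel make xelorn. mirzel → qiltov (Recipe 11). Using Recipe 7, xelorn and qiltov make fenrho. Using Recipe 12, qiltov and fenrho make jortor. [9 rule applications]
elmzel needs fewer.

elmzel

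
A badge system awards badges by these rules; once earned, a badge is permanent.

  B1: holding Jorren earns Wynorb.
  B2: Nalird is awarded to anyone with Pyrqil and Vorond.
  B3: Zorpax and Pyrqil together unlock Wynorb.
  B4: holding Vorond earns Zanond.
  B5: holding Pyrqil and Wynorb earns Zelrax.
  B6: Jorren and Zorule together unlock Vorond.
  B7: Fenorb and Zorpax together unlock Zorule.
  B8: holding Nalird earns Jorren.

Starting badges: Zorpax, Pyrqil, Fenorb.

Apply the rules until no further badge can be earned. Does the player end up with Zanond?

No

Zanond would need Vorond (B4), but Vorond is never earned.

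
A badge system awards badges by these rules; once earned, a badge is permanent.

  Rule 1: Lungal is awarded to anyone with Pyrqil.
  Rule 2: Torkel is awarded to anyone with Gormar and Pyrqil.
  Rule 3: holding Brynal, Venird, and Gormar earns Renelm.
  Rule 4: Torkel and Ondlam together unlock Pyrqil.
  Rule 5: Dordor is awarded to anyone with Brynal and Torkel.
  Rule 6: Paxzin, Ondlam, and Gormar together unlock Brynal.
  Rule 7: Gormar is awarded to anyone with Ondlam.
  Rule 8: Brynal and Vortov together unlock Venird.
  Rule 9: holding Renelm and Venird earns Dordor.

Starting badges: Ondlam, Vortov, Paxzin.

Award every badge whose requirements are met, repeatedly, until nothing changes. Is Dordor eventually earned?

With Ondlam, Gormar is earned (Rule 7).
With Paxzin, Ondlam, and Gormar, Brynal is earned (Rule 6).
With Brynal and Vortov, Venird is earned (Rule 8).
With Brynal, Venird, and Gormar, Renelm is earned (Rule 3).
With Renelm and Venird, Dordor is earned (Rule 9).

Yes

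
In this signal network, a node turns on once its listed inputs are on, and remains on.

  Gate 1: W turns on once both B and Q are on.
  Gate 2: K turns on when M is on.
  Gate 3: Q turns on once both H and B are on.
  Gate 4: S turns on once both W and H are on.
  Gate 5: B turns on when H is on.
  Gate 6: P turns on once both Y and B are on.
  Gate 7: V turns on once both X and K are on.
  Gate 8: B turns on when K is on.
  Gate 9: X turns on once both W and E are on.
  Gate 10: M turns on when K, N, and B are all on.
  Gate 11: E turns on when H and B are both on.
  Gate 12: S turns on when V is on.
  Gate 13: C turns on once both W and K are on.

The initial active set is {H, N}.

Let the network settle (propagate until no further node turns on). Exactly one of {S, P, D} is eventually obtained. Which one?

H is on, so B turns on (Gate 5).
H and B are on, so Q turns on (Gate 3).
Gate 1: B and Q on → W on.
W and H are on, so S turns on (Gate 4).
P would need Y and B (Gate 6), but Y never turns on. No rule produces D, and it is not given.

S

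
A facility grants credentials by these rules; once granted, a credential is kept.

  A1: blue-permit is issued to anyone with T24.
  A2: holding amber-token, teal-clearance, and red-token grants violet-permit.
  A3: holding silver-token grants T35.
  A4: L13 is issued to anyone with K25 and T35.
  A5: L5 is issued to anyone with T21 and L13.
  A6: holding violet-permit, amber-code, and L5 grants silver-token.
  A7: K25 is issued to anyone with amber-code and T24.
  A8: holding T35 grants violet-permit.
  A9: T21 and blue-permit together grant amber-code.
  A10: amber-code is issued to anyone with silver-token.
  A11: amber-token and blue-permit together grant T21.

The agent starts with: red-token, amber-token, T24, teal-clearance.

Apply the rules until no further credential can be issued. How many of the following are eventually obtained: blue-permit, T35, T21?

Holding T24 grants blue-permit (A1).
Holding amber-token and blue-permit grants T21 (A11).
blue-permit: reached.
T35 would need silver-token (A3), but silver-token is never granted.
T21: reached.
Reached: blue-permit and T21 — 2 of the 3.

2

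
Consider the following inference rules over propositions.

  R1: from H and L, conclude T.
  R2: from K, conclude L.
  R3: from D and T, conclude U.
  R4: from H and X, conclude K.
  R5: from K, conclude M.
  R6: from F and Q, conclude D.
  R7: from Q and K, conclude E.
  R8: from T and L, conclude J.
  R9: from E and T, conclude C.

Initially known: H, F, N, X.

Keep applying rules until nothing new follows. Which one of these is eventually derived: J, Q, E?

From H and X, R4 gives K.
K holds, so L follows (R2).
From H and L, R1 gives T.
T and L hold, so J follows (R8).
E would need Q and K (R7), but Q is never established. No rule produces Q, and it is not given.

J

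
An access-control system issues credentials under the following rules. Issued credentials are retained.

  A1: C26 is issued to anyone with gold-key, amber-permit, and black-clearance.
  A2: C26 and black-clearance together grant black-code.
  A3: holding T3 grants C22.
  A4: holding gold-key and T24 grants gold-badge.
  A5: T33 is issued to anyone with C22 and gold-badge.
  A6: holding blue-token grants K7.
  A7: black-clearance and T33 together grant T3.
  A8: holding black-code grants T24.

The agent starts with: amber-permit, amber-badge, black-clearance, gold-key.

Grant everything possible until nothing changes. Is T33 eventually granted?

No

T33 would need C22 and gold-badge (A5), but C22 is never granted.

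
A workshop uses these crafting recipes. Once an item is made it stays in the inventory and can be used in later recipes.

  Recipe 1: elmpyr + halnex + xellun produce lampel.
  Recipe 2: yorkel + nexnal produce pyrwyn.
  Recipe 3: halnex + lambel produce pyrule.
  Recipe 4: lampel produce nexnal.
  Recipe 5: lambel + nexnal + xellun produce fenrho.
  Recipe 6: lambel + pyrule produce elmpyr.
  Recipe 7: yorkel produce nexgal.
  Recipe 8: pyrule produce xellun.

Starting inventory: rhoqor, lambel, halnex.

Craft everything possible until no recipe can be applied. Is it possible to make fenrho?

Yes

Using Recipe 3, halnex and lambel make pyrule.
Using Recipe 6, lambel and pyrule make elmpyr.
pyrule → xellun (Recipe 8).
Using Recipe 1, elmpyr, halnex, and xellun make lampel.
lampel → nexnal (Recipe 4).
lambel + nexnal + xellun → fenrho (Recipe 5).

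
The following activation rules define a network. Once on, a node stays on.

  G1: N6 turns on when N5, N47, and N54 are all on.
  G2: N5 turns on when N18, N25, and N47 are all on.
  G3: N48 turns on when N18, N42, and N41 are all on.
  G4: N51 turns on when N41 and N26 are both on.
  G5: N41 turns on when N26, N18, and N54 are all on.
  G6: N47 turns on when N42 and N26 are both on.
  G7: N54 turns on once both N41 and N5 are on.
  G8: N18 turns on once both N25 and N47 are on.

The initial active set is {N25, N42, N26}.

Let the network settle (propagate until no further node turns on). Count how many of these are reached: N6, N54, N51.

N6 would need N5, N47, and N54 (G1), but N54 never turns on.
N54 would need N41 and N5 (G7), but N41 never turns on.
N51 would need N41 and N26 (G4), but N41 never turns on.
None of the 3 are reached.

0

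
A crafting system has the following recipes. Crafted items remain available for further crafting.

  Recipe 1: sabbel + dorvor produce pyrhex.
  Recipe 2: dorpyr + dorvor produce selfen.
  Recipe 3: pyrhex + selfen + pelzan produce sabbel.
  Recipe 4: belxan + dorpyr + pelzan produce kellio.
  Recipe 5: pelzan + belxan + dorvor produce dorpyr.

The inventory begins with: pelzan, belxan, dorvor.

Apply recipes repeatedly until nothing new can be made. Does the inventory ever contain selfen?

Using Recipe 5, pelzan, belxan, and dorvor make dorpyr.
dorpyr + dorvor → selfen (Recipe 2).

Yes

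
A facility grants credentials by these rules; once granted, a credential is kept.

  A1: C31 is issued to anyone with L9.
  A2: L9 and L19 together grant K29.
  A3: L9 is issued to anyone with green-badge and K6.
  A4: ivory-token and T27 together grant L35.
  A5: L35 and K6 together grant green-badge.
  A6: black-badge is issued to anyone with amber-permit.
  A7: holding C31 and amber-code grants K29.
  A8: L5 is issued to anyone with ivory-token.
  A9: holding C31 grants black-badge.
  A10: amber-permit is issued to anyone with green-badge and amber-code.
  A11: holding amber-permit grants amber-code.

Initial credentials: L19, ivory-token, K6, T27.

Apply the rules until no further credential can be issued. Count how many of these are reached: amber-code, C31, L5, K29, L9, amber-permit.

Holding ivory-token and T27 grants L35 (A4).
Holding ivory-token grants L5 (A8).
Holding L35 and K6 grants green-badge (A5).
Holding green-badge and K6 grants L9 (A3).
Holding L9 and L19 grants K29 (A2).
Holding L9 grants C31 (A1).
amber-code would need amber-permit (A11), but amber-permit is never granted.
C31: reached.
L5: reached.
K29: reached.
L9: reached.
amber-permit would need green-badge and amber-code (A10), but amber-code is never granted.
Reached: C31, L5, K29, and L9 — 4 of the 6.

4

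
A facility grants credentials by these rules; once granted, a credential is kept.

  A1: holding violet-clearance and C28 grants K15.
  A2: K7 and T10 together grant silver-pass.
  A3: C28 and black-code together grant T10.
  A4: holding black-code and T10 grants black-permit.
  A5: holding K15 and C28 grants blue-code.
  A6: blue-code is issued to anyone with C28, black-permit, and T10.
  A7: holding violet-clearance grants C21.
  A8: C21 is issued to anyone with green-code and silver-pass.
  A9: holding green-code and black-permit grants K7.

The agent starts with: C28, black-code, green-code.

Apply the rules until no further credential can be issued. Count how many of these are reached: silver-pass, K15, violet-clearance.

Holding C28 and black-code grants T10 (A3).
Holding black-code and T10 grants black-permit (A4).
Holding green-code and black-permit grants K7 (A9).
Holding K7 and T10 grants silver-pass (A2).
silver-pass: reached.
K15 would need violet-clearance and C28 (A1), but violet-clearance is never granted.
No rule produces violet-clearance, and it is not given.
Reached: silver-pass — 1 of the 3.

1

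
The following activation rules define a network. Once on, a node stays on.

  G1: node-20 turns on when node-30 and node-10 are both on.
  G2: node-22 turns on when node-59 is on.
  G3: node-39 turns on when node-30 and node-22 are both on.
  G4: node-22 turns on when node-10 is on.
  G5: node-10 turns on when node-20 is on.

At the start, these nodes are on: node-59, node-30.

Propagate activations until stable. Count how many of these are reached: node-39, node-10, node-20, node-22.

G2: node-59 on → node-22 on.
G3: node-30 and node-22 on → node-39 on.
node-39: reached.
node-10 would need node-20 (G5), but node-20 never turns on.
node-20 would need node-30 and node-10 (G1), but node-10 never turns on.
node-22: reached.
Reached: node-39 and node-22 — 2 of the 4.

2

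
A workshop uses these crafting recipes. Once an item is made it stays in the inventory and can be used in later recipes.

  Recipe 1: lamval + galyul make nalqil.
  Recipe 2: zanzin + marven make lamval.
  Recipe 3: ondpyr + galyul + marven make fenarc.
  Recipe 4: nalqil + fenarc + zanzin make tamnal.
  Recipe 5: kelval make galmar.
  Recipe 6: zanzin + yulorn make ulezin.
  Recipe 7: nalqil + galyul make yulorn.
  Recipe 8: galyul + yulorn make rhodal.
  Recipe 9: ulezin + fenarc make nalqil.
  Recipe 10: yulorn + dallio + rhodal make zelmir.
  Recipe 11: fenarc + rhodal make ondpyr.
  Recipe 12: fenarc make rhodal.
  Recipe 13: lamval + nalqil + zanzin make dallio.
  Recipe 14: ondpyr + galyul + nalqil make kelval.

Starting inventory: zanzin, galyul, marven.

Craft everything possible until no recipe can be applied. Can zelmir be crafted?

Using Recipe 2, zanzin and marven make lamval.
Using Recipe 1, lamval and galyul make nalqil.
Using Recipe 13, lamval, nalqil, and zanzin make dallio.
Using Recipe 7, nalqil and galyul make yulorn.
Using Recipe 8, galyul and yulorn make rhodal.
yulorn + dallio + rhodal → zelmir (Recipe 10).

Yes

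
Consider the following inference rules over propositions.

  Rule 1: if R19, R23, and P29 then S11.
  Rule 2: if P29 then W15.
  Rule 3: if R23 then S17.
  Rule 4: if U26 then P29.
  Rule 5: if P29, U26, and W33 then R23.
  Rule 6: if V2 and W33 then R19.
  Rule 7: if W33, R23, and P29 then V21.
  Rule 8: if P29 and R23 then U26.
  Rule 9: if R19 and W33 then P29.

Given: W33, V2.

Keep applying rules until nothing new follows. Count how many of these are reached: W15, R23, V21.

V2 and W33 hold, so R19 follows (Rule 6).
R19 and W33 hold, so P29 follows (Rule 9).
From P29, Rule 2 gives W15.
W15: reached.
R23 would need P29, U26, and W33 (Rule 5), but U26 is never established.
V21 would need W33, R23, and P29 (Rule 7), but R23 is never established.
Reached: W15 — 1 of the 3.

1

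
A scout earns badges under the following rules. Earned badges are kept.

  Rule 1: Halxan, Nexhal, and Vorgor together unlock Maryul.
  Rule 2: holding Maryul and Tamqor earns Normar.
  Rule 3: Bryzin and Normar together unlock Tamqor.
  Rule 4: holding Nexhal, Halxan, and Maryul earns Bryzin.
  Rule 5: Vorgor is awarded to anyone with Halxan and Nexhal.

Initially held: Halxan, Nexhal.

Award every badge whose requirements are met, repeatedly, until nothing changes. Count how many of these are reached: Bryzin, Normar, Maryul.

With Halxan and Nexhal, Vorgor is earned (Rule 5).
With Halxan, Nexhal, and Vorgor, Maryul is earned (Rule 1).
With Nexhal, Halxan, and Maryul, Bryzin is earned (Rule 4).
Bryzin: reached.
Normar would need Maryul and Tamqor (Rule 2), but Tamqor is never earned.
Maryul: reached.
Reached: Bryzin and Maryul — 2 of the 3.

2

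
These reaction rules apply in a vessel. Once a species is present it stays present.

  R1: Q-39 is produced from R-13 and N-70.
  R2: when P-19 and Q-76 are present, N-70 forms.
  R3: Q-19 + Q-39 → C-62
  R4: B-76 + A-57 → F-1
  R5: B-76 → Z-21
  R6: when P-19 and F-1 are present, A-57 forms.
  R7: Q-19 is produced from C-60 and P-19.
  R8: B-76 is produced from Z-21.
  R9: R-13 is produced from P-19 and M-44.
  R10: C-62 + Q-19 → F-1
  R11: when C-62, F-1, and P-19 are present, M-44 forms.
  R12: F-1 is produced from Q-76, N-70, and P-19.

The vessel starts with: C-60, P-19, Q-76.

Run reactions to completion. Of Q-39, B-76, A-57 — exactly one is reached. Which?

A-57

P-19 and Q-76 present → N-70 forms (R2).
Q-76, N-70, and P-19 present → F-1 forms (R12).
P-19 and F-1 present → A-57 forms (R6).
B-76 would need Z-21 (R8), but Z-21 never forms. Q-39 would need R-13 and N-70 (R1), but R-13 never forms.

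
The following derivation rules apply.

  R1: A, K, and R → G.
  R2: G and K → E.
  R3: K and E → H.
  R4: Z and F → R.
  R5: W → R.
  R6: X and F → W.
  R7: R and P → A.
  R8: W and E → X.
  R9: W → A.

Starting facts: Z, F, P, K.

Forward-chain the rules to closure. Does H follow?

Yes

Z and F hold, so R follows (R4).
From R and P, R7 gives A.
From A, K, and R, R1 gives G.
G and K hold, so E follows (R2).
From K and E, R3 gives H.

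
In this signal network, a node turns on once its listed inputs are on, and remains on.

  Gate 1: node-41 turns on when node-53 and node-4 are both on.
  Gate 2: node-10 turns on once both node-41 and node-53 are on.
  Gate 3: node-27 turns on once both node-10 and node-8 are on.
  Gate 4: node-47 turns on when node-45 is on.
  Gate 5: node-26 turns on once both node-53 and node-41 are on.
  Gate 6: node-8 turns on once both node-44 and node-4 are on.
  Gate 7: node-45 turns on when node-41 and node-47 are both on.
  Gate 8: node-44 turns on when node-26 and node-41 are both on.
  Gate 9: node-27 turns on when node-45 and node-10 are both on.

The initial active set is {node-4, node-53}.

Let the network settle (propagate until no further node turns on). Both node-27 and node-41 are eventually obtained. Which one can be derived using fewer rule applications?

node-41: Gate 1: node-53 and node-4 on → node-41 on. [1 rule application]
node-27: Gate 1: node-53 and node-4 on → node-41 on. Gate 5: node-53 and node-41 on → node-26 on. node-41 and node-53 are on, so node-10 turns on (Gate 2). Gate 8: node-26 and node-41 on → node-44 on. node-44 and node-4 are on, so node-8 turns on (Gate 6). Gate 3: node-10 and node-8 on → node-27 on. [6 rule applications]
node-41 needs fewer.

node-41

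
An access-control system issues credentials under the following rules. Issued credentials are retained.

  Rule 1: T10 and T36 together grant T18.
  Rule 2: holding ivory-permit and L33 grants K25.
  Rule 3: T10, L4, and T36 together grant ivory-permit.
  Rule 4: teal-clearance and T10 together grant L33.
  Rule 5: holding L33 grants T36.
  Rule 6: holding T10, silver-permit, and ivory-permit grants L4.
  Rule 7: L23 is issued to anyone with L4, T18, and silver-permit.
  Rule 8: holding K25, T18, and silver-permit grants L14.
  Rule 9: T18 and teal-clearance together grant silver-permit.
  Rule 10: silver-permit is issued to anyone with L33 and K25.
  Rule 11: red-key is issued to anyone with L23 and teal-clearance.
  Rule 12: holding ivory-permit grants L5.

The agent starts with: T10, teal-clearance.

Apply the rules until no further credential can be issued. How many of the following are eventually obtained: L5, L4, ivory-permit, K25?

L5 would need ivory-permit (Rule 12), but ivory-permit is never granted.
L4 would need T10, silver-permit, and ivory-permit (Rule 6), but ivory-permit is never granted.
ivory-permit would need T10, L4, and T36 (Rule 3), but L4 is never granted.
K25 would need ivory-permit and L33 (Rule 2), but ivory-permit is never granted.
None of the 4 are reached.

0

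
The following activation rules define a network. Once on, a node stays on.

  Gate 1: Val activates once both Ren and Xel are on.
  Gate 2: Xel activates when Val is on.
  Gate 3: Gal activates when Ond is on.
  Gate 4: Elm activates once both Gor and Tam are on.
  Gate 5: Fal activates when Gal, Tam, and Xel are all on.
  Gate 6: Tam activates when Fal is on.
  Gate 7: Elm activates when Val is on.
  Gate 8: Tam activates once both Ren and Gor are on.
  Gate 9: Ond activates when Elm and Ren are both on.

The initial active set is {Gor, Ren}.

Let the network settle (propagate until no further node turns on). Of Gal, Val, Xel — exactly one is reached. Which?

Gate 8: Ren and Gor on → Tam on.
Gate 4: Gor and Tam on → Elm on.
Elm and Ren are on, so Ond activates (Gate 9).
Ond is on, so Gal activates (Gate 3).
Xel would need Val (Gate 2), but Val never turns on. Val would need Ren and Xel (Gate 1), but Xel never turns on.

Gal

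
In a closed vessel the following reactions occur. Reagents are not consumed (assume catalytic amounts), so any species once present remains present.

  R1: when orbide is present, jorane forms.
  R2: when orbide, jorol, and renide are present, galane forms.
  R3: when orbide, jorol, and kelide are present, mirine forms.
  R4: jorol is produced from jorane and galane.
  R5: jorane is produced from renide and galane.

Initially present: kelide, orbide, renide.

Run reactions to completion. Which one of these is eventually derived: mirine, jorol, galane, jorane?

jorane

orbide present → jorane forms (R1).
galane would need orbide, jorol, and renide (R2), but jorol never forms. jorol would need jorane and galane (R4), but galane never forms. mirine would need orbide, jorol, and kelide (R3), but jorol never forms.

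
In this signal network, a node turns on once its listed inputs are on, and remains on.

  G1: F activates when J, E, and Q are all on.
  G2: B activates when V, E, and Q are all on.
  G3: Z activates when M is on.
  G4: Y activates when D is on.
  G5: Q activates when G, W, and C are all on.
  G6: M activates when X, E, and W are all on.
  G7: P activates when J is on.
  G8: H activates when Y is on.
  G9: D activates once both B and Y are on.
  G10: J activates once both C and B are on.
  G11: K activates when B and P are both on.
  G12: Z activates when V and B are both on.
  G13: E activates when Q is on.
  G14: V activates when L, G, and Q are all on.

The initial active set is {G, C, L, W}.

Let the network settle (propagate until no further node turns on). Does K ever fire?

Yes

G5: G, W, and C on → Q on.
G13: Q on → E on.
G14: L, G, and Q on → V on.
G2: V, E, and Q on → B on.
C and B are on, so J activates (G10).
J is on, so P activates (G7).
B and P are on, so K activates (G11).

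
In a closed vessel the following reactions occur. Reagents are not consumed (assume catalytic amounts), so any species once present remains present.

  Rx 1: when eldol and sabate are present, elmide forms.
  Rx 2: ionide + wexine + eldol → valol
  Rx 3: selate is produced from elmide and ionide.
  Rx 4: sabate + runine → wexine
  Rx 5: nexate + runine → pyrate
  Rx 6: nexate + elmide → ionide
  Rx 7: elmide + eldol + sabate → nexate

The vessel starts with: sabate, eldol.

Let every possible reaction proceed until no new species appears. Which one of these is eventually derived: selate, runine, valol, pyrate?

eldol and sabate present → elmide forms (Rx 1).
elmide, eldol, and sabate present → nexate forms (Rx 7).
nexate and elmide present → ionide forms (Rx 6).
elmide and ionide present → selate forms (Rx 3).
No rule produces runine, and it is not given. valol would need ionide, wexine, and eldol (Rx 2), but wexine never forms. pyrate would need nexate and runine (Rx 5), but runine never forms.

selate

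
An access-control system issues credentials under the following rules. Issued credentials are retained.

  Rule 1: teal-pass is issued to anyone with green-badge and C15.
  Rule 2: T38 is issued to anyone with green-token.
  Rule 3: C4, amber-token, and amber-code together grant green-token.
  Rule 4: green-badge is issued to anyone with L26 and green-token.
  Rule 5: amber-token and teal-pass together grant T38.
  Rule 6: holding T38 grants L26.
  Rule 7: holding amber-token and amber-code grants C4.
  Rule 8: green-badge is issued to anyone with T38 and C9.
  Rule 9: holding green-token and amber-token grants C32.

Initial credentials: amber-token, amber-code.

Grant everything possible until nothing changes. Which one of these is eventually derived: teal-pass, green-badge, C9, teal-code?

green-badge

Holding amber-token and amber-code grants C4 (Rule 7).
Holding C4, amber-token, and amber-code grants green-token (Rule 3).
Holding green-token grants T38 (Rule 2).
Holding T38 grants L26 (Rule 6).
Holding L26 and green-token grants green-badge (Rule 4).
No rule produces C9, and it is not given. teal-pass would need green-badge and C15 (Rule 1), but C15 is never granted. No rule produces teal-code, and it is not given.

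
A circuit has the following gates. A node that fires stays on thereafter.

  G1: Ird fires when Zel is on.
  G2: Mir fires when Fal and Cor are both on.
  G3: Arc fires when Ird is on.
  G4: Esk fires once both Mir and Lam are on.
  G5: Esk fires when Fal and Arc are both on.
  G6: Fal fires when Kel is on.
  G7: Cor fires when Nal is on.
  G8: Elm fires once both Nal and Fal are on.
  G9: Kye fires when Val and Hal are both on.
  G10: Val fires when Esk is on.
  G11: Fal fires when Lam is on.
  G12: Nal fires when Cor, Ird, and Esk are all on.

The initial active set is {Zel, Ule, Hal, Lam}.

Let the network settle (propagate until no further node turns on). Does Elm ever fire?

Elm would need Nal and Fal (G8), but Nal never turns on.

No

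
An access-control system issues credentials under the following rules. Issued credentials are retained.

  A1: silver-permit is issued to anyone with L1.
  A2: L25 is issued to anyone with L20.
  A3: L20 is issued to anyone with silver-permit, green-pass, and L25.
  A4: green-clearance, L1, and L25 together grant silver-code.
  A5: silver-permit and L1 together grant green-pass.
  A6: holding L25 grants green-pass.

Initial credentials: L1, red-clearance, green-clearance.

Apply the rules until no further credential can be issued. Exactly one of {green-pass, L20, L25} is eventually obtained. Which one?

Holding L1 grants silver-permit (A1).
Holding silver-permit and L1 grants green-pass (A5).
L20 would need silver-permit, green-pass, and L25 (A3), but L25 is never granted. L25 would need L20 (A2), but L20 is never granted.

green-pass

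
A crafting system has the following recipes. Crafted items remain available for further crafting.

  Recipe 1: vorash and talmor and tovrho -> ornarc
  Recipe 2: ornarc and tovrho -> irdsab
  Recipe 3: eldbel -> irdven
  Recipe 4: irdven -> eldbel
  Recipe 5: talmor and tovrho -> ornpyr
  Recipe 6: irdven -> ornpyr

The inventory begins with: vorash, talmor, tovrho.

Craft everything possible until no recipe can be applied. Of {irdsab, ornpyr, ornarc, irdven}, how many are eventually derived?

3

Using Recipe 5, talmor and tovrho make ornpyr.
Using Recipe 1, vorash, talmor, and tovrho make ornarc.
ornarc and tovrho -> irdsab (Recipe 2).
irdsab: reached.
ornpyr: reached.
ornarc: reached.
irdven would need eldbel (Recipe 3), but eldbel is never obtained.
Reached: irdsab, ornpyr, and ornarc — 3 of the 4.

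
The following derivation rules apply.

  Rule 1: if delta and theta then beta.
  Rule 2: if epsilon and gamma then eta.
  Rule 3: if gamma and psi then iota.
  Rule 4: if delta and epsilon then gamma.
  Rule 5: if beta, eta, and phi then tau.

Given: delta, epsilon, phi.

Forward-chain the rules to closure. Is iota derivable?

No

iota would need gamma and psi (Rule 3), but psi is never established.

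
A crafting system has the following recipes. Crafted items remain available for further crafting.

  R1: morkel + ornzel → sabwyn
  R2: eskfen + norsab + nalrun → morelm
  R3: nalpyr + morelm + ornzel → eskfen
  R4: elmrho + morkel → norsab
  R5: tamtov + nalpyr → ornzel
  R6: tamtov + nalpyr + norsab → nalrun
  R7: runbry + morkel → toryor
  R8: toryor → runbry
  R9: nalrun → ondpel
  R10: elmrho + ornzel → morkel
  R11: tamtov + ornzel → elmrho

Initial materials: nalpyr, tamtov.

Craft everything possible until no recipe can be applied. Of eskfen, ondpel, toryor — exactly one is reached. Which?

ondpel

tamtov + nalpyr → ornzel (R5).
tamtov + ornzel → elmrho (R11).
Using R10, elmrho and ornzel make morkel.
Using R4, elmrho and morkel make norsab.
tamtov + nalpyr + norsab → nalrun (R6).
Using R9, nalrun makes ondpel.
toryor would need runbry and morkel (R7), but runbry is never obtained. eskfen would need nalpyr, morelm, and ornzel (R3), but morelm is never obtained.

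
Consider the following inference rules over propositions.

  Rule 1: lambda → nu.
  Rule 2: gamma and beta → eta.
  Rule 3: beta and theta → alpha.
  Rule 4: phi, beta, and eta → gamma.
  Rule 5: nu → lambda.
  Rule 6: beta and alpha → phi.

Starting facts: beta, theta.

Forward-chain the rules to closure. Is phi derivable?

Yes

beta and theta hold, so alpha follows (Rule 3).
beta and alpha hold, so phi follows (Rule 6).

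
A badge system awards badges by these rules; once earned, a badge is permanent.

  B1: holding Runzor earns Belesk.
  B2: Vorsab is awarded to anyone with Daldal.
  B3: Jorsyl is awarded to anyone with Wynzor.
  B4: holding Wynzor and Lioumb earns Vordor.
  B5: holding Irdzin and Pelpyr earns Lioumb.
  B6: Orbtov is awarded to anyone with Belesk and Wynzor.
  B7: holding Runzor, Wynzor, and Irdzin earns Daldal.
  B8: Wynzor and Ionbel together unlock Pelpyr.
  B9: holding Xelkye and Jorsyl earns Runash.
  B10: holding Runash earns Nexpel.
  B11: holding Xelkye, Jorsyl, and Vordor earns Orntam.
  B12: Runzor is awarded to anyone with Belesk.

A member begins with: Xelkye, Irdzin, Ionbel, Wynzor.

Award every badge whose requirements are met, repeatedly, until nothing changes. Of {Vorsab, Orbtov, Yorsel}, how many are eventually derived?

0

Vorsab would need Daldal (B2), but Daldal is never earned.
Orbtov would need Belesk and Wynzor (B6), but Belesk is never earned.
No rule produces Yorsel, and it is not given.
None of the 3 are reached.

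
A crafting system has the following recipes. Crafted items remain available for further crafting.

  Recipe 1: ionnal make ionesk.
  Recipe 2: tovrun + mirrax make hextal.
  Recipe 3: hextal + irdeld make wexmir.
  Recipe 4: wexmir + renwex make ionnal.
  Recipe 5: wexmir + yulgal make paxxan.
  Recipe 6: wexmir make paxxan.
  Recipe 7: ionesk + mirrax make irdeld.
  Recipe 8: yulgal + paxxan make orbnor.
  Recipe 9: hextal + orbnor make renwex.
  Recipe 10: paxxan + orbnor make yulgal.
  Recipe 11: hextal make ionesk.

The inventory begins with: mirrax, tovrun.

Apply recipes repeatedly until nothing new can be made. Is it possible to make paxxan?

Using Recipe 2, tovrun and mirrax make hextal.
hextal → ionesk (Recipe 11).
Using Recipe 7, ionesk and mirrax make irdeld.
hextal + irdeld → wexmir (Recipe 3).
Using Recipe 6, wexmir makes paxxan.

Yes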